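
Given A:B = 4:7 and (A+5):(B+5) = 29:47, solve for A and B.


Let A = 4k, B = 7k.
(4k + 5) / (7k + 5) = 29/47
Cross-multiply: 47(4k + 5) = 29(7k + 5)
188k + 235 = 203k + 145
188k - 203k = 145 - 235
-15k = -90
k = -90/-15 = 6
A = 4×6 = 24, B = 7×6 = 42
= A = 24, B = 42

A = 24, B = 42


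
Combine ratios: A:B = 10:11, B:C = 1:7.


Match B: multiply A:B by 1 → 10:11
Multiply B:C by 11 → 11:77
Combined: 10:11:77
GCD = 1
= 10:11:77

10:11:77


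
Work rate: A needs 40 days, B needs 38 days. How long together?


Rate of A = 1/40 per day
Rate of B = 1/38 per day
Combined rate = 1/40 + 1/38 = 78/1520 ≈ 0.0513 per day
Days = 1 / combined rate = 1520/78
≈ 19.49 days

19.49 days


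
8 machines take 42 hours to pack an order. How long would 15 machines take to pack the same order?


Inverse proportion: x × y = constant
k = 8 × 42 = 336
y₂ = k / 15 = 336 / 15
= 22.40

22.40


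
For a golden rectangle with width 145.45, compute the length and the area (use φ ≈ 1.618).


φ = (1 + √5) / 2 ≈ 1.618
Length = width × φ = 145.45 × 1.618 = 235.3381
≈ 235.34
Area = width × length = 145.45 × 235.3381 = 34229.926645 ≈ 34229.93
= Length: 235.34, Area: 34229.93

Length: 235.34, Area: 34229.93


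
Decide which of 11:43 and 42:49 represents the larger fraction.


11/43 = 0.2558
42/49 = 0.8571
0.2558 < 0.8571, so 11:43 is less
= 42:49

42:49


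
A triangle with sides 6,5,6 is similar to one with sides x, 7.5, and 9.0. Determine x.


Scale factor = 7.5/5 = 1.5
Missing side = 6 × 1.5
= 9.0

9.0


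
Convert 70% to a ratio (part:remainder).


70% means 70 parts out of 100; remainder = 30
Part : remainder = 70:30
GCD = 10
= 7:3

7:3


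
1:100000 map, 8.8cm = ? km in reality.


Real distance = map distance × scale
= 8.8cm × 100000
= 880000 cm = 8800.0 m
= 8.800 km

8.800 km


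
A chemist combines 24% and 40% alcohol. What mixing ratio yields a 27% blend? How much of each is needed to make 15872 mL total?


Let x parts of 24% mix with y parts of 40%.
24x + 40y = 27(x + y)
24x + 40y = 27x + 27y
x(24 - 27) = y(27 - 40)
x/y = (40 - 27)/(27 - 24) = 13/3
Simplify: 13:3
Total parts = 16; one part = 15872/16 = 992.00 mL
24% solution: 13×992.00 = 12896.00 mL
40% solution: 3×992.00 = 2976.00 mL
= ratio 13:3; 12896.00 mL and 2976.00 mL

ratio 13:3; 12896.00 mL and 2976.00 mL


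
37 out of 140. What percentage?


Percentage = (part / whole) × 100
= (37 / 140) × 100
≈ 26.43%

26.43%


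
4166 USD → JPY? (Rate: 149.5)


Amount × rate = 4166 × 149.5
= 622817.00 JPY

622817.00 JPY


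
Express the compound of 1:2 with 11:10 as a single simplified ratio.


Compound ratio = (1×11) : (2×10)
= 11:20
GCD = 1
= 11:20

11:20


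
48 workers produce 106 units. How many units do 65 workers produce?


Direct proportion: y/x = constant
k = 106/48 ≈ 2.2083
y₂ = k × 65 = 106 × 65 / 48 = 6890/48
≈ 143.54

143.54


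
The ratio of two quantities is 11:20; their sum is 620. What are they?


Let A = 11k, B = 20k.
11k + 20k = 620
31k = 620 → k = 620/31 = 20
A = 11×20 = 220, B = 20×20 = 400
= A = 220, B = 400

A = 220, B = 400


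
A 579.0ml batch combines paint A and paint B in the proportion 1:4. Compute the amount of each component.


Total parts = 1 + 4 = 5
paint A: 579.0 × 1/5 = 115.8ml
paint B: 579.0 × 4/5 = 463.2ml
= 115.8ml and 463.2ml

115.8ml and 463.2ml


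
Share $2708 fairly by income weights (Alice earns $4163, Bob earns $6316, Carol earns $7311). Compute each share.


Total income = 4163 + 6316 + 7311 = $17790
Alice: $2708 × 4163/17790 = $633.69
Bob: $2708 × 6316/17790 = $961.42
Carol: $2708 × 7311/17790 = $1112.88
= Alice: $633.69, Bob: $961.42, Carol: $1112.88

Alice: $633.69, Bob: $961.42, Carol: $1112.88


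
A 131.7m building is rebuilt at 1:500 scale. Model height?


Model size = real / scale
= 131.7 / 500
= 0.2634 m

0.2634 m


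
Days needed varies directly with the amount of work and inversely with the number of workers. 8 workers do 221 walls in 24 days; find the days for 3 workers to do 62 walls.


Days ∝ work / workers, so d₂ = d₁ × (m₁/m₂) × (w₂/w₁)
Workers factor (inverse): 8/3 ≈ 2.6667
Work factor (direct): 62/221 ≈ 0.2805
d₂ = 24 × 8/3 × 62/221 = (24 × 8 × 62) / (3 × 221) = 11904/663
≈ 17.95 days

17.95 days


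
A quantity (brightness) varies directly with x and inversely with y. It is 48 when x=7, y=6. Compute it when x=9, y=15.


z = k·x/y
Solve for k using the known point: k = z·y/x = 48×6/7 = 288/7 ≈ 41.1429
Now evaluate at x=9, y=15:
z = k × 9 / 15 = (288 × 9) / (7 × 15) = 2592/105
≈ 24.6857

24.6857


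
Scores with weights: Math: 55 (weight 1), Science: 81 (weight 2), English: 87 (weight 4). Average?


Numerator = 55×1 + 81×2 + 87×4
= 55 + 162 + 348
= 565
Total weight = 7
Weighted avg = 565/7
= 80.71

80.71


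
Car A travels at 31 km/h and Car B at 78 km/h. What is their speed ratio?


Ratio = 31:78
GCD = 1
Simplified = 31:78
Time ratio (same distance) = 78:31
Speed ratio = 31:78

31:78


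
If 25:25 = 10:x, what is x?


Cross multiply: 25 × x = 25 × 10
25x = 250
x = 250 / 25
= 10.00

10.00


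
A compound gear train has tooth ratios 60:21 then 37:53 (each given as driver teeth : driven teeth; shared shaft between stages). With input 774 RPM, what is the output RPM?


Stage 1: RPM_B = RPM_A × t_A/t_B = 774 × 60/21 = 46440/21 ≈ 2211.43
B and C share a shaft → RPM_C = RPM_B
Stage 2: RPM_D = RPM_C × t_C/t_D = RPM_A × (t_A×t_C)/(t_B×t_D)
Overall ratio = (60×37)/(21×53) = 2220/1113
RPM_D = 774 × 2220/1113 = 1718280/1113
≈ 1543.83 RPM

1543.83 RPM


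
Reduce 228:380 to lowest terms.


GCD(228, 380) = 76
228/76 : 380/76
= 3:5

3:5


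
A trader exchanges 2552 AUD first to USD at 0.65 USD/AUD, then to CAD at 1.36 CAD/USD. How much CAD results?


Step 1: 2552 AUD × 0.65 = 1658.80 USD
Step 2: 1658.80 USD × 1.36 = 2255.97 CAD
Implied rate AUD→CAD = 0.65 × 1.36 = 0.8840
= 2255.97 CAD

2255.97 CAD


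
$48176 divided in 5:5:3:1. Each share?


Total parts = 5 + 5 + 3 + 1 = 14
Part 1: 48176 × 5/14 = 17205.71
Part 2: 48176 × 5/14 = 17205.71
Part 3: 48176 × 3/14 = 10323.43
Part 4: 48176 × 1/14 = 3441.14
= Part 1: $17205.71, Part 2: $17205.71, Part 3: $10323.43, Part 4: $3441.14

Part 1: $17205.71, Part 2: $17205.71, Part 3: $10323.43, Part 4: $3441.14


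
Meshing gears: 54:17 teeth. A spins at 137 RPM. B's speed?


Gear ratio = 54:17 = 54:17
RPM_B = RPM_A × (teeth_A / teeth_B)
= 137 × (54/17)
= 435.2 RPM

435.2 RPM


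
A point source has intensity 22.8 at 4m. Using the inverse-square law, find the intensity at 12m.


I₁d₁² = I₂d₂²
I₂ = I₁ × (d₁/d₂)²
= 22.8 × (4/12)²
= 22.8 × 16/144
= 364.8/144
≈ 2.5333

2.5333


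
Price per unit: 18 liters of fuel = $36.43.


Unit rate = total / quantity
= 36.43 / 18
= $2.02 per unit

$2.02 per unit


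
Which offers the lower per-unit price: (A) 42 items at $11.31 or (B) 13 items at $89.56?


Deal A: $11.31/42 = $0.2693/unit
Deal B: $89.56/13 = $6.8892/unit
A is cheaper per unit
= Deal A

Deal A


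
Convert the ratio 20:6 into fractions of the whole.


Total parts = 20 + 6 = 26
First part: 20/26 = 10/13
Second part: 6/26 = 3/13
= 10/13 and 3/13

10/13 and 3/13


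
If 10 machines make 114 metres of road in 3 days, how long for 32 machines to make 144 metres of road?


Days ∝ work / workers, so d₂ = d₁ × (m₁/m₂) × (w₂/w₁)
Workers factor (inverse): 10/32 = 0.3125
Work factor (direct): 144/114 ≈ 1.2632
d₂ = 3 × 10/32 × 144/114 = (3 × 10 × 144) / (32 × 114) = 4320/3648
≈ 1.18 days

1.18 days


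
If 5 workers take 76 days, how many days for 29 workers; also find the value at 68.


Inverse proportion: x × y = constant
k = 5 × 76 = 380
At x=29: k/29 = 13.10
At x=68: k/68 = 5.59
= 13.10 and 5.59

13.10 and 5.59


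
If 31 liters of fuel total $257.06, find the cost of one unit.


Unit rate = total / quantity
= 257.06 / 31
= $8.29 per unit

$8.29 per unit


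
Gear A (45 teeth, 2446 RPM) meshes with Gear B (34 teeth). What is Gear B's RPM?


Gear ratio = 45:34 = 45:34
RPM_B = RPM_A × (teeth_A / teeth_B)
= 2446 × (45/34)
= 3237.4 RPM

3237.4 RPM


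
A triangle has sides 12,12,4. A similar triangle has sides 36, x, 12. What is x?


Scale factor = 36/12 = 3
Missing side = 12 × 3
= 36.0

36.0


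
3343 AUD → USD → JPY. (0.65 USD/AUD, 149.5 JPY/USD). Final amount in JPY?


Step 1: 3343 AUD × 0.65 = 2172.95 USD
Step 2: 2172.95 USD × 149.5 = 324856.03 JPY
Implied rate AUD→JPY = 0.65 × 149.5 = 97.1750
= 324856.03 JPY

324856.03 JPY


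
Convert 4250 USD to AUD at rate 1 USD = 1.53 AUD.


Amount × rate = 4250 × 1.53
= 6502.50 AUD

6502.50 AUD


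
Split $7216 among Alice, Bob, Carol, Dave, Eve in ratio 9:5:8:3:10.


Total parts = 9 + 5 + 8 + 3 + 10 = 35
Alice: 7216 × 9/35 = 1855.54
Bob: 7216 × 5/35 = 1030.86
Carol: 7216 × 8/35 = 1649.37
Dave: 7216 × 3/35 = 618.51
Eve: 7216 × 10/35 = 2061.71
= Alice: $1855.54, Bob: $1030.86, Carol: $1649.37, Dave: $618.51, Eve: $2061.71

Alice: $1855.54, Bob: $1030.86, Carol: $1649.37, Dave: $618.51, Eve: $2061.71


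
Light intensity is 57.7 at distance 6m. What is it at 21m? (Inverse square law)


I₁d₁² = I₂d₂²
I₂ = I₁ × (d₁/d₂)²
= 57.7 × (6/21)²
= 57.7 × 36/441
= 2077.2/441
≈ 4.7102

4.7102


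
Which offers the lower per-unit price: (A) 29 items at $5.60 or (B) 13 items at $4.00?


Deal A: $5.60/29 = $0.1931/unit
Deal B: $4.00/13 = $0.3077/unit
A is cheaper per unit
= Deal A

Deal A


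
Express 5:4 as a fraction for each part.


Total parts = 5 + 4 = 9
First part: 5/9 = 5/9
Second part: 4/9 = 4/9
= 5/9 and 4/9

5/9 and 4/9


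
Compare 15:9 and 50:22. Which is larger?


15/9 = 1.6667
50/22 = 2.2727
1.6667 < 2.2727, so 15:9 is less
= 50:22

50:22


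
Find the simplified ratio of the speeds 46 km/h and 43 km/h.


Ratio = 46:43
GCD = 1
Simplified = 46:43
Time ratio (same distance) = 43:46
Speed ratio = 46:43

46:43


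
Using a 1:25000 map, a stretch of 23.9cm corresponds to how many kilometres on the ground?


Real distance = map distance × scale
= 23.9cm × 25000
= 597500 cm = 5975.0 m
= 5.975 km

5.975 km


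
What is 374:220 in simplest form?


GCD(374, 220) = 22
374/22 : 220/22
= 17:10

17:10


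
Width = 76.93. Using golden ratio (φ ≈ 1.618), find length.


φ = (1 + √5) / 2 ≈ 1.618
Length = width × φ = 76.93 × 1.618 = 124.47274
≈ 124.47

124.47


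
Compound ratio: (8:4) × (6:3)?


Compound ratio = (8×6) : (4×3)
= 48:12
GCD = 12
= 4:1

4:1


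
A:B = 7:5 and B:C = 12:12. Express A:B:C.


Match B: multiply A:B by 12 → 84:60
Multiply B:C by 5 → 60:60
Combined: 84:60:60
GCD = 12
= 7:5:5

7:5:5


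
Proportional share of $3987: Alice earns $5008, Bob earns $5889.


Total income = 5008 + 5889 = $10897
Alice: $3987 × 5008/10897 = $1832.33
Bob: $3987 × 5889/10897 = $2154.67
= Alice: $1832.33, Bob: $2154.67

Alice: $1832.33, Bob: $2154.67


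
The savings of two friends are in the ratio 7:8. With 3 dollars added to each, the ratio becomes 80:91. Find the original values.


Let A = 7k, B = 8k.
(7k + 3) / (8k + 3) = 80/91
Cross-multiply: 91(7k + 3) = 80(8k + 3)
637k + 273 = 640k + 240
637k - 640k = 240 - 273
-3k = -33
k = -33/-3 = 11
A = 7×11 = 77, B = 8×11 = 88
= A = 77, B = 88

A = 77, B = 88


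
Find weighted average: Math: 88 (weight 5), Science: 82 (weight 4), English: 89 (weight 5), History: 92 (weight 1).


Numerator = 88×5 + 82×4 + 89×5 + 92×1
= 440 + 328 + 445 + 92
= 1305
Total weight = 15
Weighted avg = 1305/15
= 87.00

87.00


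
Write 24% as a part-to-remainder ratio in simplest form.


24% means 24 parts out of 100; remainder = 76
Part : remainder = 24:76
GCD = 4
= 6:19

6:19


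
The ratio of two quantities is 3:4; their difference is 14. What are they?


Let A = 3k, B = 4k.
4k - 3k = 14
1k = 14 → k = 14/1 = 14
A = 3×14 = 42, B = 4×14 = 56
= A = 42, B = 56

A = 42, B = 56


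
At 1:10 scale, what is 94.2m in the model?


Model size = real / scale
= 94.2 / 10
= 9.4200 m

9.4200 m


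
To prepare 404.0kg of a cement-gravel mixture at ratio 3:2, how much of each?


Total parts = 3 + 2 = 5
cement: 404.0 × 3/5 = 242.4kg
gravel: 404.0 × 2/5 = 161.6kg
= 242.4kg and 161.6kg

242.4kg and 161.6kg


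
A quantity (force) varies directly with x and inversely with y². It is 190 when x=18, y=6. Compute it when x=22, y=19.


z = k·x/y²
Solve for k using the known point: k = z·y²/x = 190×36/18 = 6840/18 = 380.0000
Now evaluate at x=22, y=19:
z = k × 22 / 361 = (6840 × 22) / (18 × 361) = 150480/6498
≈ 23.1579

23.1579


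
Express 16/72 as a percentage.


Percentage = (part / whole) × 100
= (16 / 72) × 100
≈ 22.22%

22.22%


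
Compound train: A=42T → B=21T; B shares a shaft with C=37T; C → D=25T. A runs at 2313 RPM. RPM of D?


Stage 1: RPM_B = RPM_A × t_A/t_B = 2313 × 42/21 = 97146/21 = 4626.00
B and C share a shaft → RPM_C = RPM_B
Stage 2: RPM_D = RPM_C × t_C/t_D = RPM_A × (t_A×t_C)/(t_B×t_D)
Overall ratio = (42×37)/(21×25) = 1554/525
RPM_D = 2313 × 1554/525 = 3594402/525
= 6846.48 RPM

6846.48 RPM


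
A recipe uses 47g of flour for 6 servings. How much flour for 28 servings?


Direct proportion: y/x = constant
k = 47/6 ≈ 7.8333
y₂ = k × 28 = 47 × 28 / 6 = 1316/6
≈ 219.33

219.33


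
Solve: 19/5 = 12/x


Cross multiply: 19 × x = 5 × 12
19x = 60
x = 60 / 19
= 3.16

3.16


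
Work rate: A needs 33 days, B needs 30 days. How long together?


Rate of A = 1/33 per day
Rate of B = 1/30 per day
Combined rate = 1/33 + 1/30 = 63/990 ≈ 0.0636 per day
Days = 1 / combined rate = 990/63
≈ 15.71 days

15.71 days


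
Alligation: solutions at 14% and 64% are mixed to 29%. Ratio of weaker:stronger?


Let x parts of 14% mix with y parts of 64%.
14x + 64y = 29(x + y)
14x + 64y = 29x + 29y
x(14 - 29) = y(29 - 64)
x/y = (64 - 29)/(29 - 14) = 35/15
Simplify: 7:3
= 7:3

7:3


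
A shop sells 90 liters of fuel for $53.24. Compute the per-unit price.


Unit rate = total / quantity
= 53.24 / 90
= $0.59 per unit

$0.59 per unit


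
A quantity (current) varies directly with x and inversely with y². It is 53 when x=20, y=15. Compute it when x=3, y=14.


z = k·x/y²
Solve for k using the known point: k = z·y²/x = 53×225/20 = 11925/20 = 596.2500
Now evaluate at x=3, y=14:
z = k × 3 / 196 = (11925 × 3) / (20 × 196) = 35775/3920
≈ 9.1263

9.1263


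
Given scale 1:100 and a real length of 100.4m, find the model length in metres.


Model size = real / scale
= 100.4 / 100
= 1.0040 m

1.0040 m


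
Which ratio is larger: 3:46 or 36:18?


3/46 = 0.0652
36/18 = 2.0000
0.0652 < 2.0000, so 3:46 is less
= 36:18

36:18


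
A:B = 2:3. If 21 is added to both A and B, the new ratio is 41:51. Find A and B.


Let A = 2k, B = 3k.
(2k + 21) / (3k + 21) = 41/51
Cross-multiply: 51(2k + 21) = 41(3k + 21)
102k + 1071 = 123k + 861
102k - 123k = 861 - 1071
-21k = -210
k = -210/-21 = 10
A = 2×10 = 20, B = 3×10 = 30
= A = 20, B = 30

A = 20, B = 30


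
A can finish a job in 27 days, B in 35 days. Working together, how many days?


Rate of A = 1/27 per day
Rate of B = 1/35 per day
Combined rate = 1/27 + 1/35 = 62/945 ≈ 0.0656 per day
Days = 1 / combined rate = 945/62
≈ 15.24 days

15.24 days


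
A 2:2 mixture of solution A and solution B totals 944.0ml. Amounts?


Total parts = 2 + 2 = 4
solution A: 944.0 × 2/4 = 472.0ml
solution B: 944.0 × 2/4 = 472.0ml
= 472.0ml and 472.0ml

472.0ml and 472.0ml


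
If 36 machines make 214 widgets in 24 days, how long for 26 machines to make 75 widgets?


Days ∝ work / workers, so d₂ = d₁ × (m₁/m₂) × (w₂/w₁)
Workers factor (inverse): 36/26 ≈ 1.3846
Work factor (direct): 75/214 ≈ 0.3505
d₂ = 24 × 36/26 × 75/214 = (24 × 36 × 75) / (26 × 214) = 64800/5564
≈ 11.65 days

11.65 days


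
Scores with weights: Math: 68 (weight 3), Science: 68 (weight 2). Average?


Numerator = 68×3 + 68×2
= 204 + 136
= 340
Total weight = 5
Weighted avg = 340/5
= 68.00

68.00


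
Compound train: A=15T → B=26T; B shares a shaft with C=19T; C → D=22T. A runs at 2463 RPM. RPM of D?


Stage 1: RPM_B = RPM_A × t_A/t_B = 2463 × 15/26 = 36945/26 ≈ 1420.96
B and C share a shaft → RPM_C = RPM_B
Stage 2: RPM_D = RPM_C × t_C/t_D = RPM_A × (t_A×t_C)/(t_B×t_D)
Overall ratio = (15×19)/(26×22) = 285/572
RPM_D = 2463 × 285/572 = 701955/572
≈ 1227.19 RPM

1227.19 RPM


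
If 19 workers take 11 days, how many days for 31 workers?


Inverse proportion: x × y = constant
k = 19 × 11 = 209
y₂ = k / 31 = 209 / 31
= 6.74

6.74


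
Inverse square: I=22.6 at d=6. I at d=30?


I₁d₁² = I₂d₂²
I₂ = I₁ × (d₁/d₂)²
= 22.6 × (6/30)²
= 22.6 × 36/900
= 813.6/900
= 0.9040

0.9040


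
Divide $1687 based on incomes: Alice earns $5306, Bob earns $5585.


Total income = 5306 + 5585 = $10891
Alice: $1687 × 5306/10891 = $821.89
Bob: $1687 × 5585/10891 = $865.11
= Alice: $821.89, Bob: $865.11

Alice: $821.89, Bob: $865.11


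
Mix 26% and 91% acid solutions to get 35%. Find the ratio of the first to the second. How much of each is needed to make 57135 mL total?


Let x parts of 26% mix with y parts of 91%.
26x + 91y = 35(x + y)
26x + 91y = 35x + 35y
x(26 - 35) = y(35 - 91)
x/y = (91 - 35)/(35 - 26) = 56/9
Simplify: 56:9
Total parts = 65; one part = 57135/65 = 879.00 mL
26% solution: 56×879.00 = 49224.00 mL
91% solution: 9×879.00 = 7911.00 mL
= ratio 56:9; 49224.00 mL and 7911.00 mL

ratio 56:9; 49224.00 mL and 7911.00 mL


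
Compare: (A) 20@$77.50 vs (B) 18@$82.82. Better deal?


Deal A: $77.50/20 = $3.8750/unit
Deal B: $82.82/18 = $4.6011/unit
A is cheaper per unit
= Deal A

Deal A


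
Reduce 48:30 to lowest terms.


GCD(48, 30) = 6
48/6 : 30/6
= 8:5

8:5


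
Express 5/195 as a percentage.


Percentage = (part / whole) × 100
= (5 / 195) × 100
≈ 2.56%

2.56%


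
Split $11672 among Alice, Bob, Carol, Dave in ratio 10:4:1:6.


Total parts = 10 + 4 + 1 + 6 = 21
Alice: 11672 × 10/21 = 5558.10
Bob: 11672 × 4/21 = 2223.24
Carol: 11672 × 1/21 = 555.81
Dave: 11672 × 6/21 = 3334.86
= Alice: $5558.10, Bob: $2223.24, Carol: $555.81, Dave: $3334.86

Alice: $5558.10, Bob: $2223.24, Carol: $555.81, Dave: $3334.86


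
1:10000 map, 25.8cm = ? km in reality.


Real distance = map distance × scale
= 25.8cm × 10000
= 258000 cm = 2580.0 m
= 2.580 km

2.580 km


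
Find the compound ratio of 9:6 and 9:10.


Compound ratio = (9×9) : (6×10)
= 81:60
GCD = 3
= 27:20

27:20


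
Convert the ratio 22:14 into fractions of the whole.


Total parts = 22 + 14 = 36
First part: 22/36 = 11/18
Second part: 14/36 = 7/18
= 11/18 and 7/18

11/18 and 7/18


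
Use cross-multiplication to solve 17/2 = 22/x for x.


Cross multiply: 17 × x = 2 × 22
17x = 44
x = 44 / 17
= 2.59

2.59


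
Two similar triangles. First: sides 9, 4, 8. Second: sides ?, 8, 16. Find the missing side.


Scale factor = 8/4 = 2
Missing side = 9 × 2
= 18.0

18.0


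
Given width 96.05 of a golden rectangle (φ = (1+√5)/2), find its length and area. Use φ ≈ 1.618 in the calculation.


φ = (1 + √5) / 2 ≈ 1.618
Length = width × φ = 96.05 × 1.618 = 155.4089
≈ 155.41
Area = width × length = 96.05 × 155.4089 = 14927.024845 ≈ 14927.02
= Length: 155.41, Area: 14927.02

Length: 155.41, Area: 14927.02


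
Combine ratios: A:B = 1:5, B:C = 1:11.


Match B: multiply A:B by 1 → 1:5
Multiply B:C by 5 → 5:55
Combined: 1:5:55
GCD = 1
= 1:5:55

1:5:55


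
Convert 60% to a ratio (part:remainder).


60% means 60 parts out of 100; remainder = 40
Part : remainder = 60:40
GCD = 20
= 3:2

3:2


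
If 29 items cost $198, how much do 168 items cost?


Direct proportion: y/x = constant
k = 198/29 ≈ 6.8276
y₂ = k × 168 = 198 × 168 / 29 = 33264/29
≈ 1147.03

1147.03


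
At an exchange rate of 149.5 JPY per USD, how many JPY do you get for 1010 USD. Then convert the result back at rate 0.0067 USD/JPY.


Amount × rate = 1010 × 149.5 = 150995.00 JPY
Round-trip: 150995.00 × 0.0067 = 1011.67 USD
= 150995.00 JPY, then 1011.67 USD

150995.00 JPY, then 1011.67 USD


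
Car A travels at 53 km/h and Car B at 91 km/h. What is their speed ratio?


Ratio = 53:91
GCD = 1
Simplified = 53:91
Time ratio (same distance) = 91:53
Speed ratio = 53:91

53:91


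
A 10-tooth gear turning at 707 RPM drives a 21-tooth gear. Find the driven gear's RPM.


Gear ratio = 10:21 = 10:21
RPM_B = RPM_A × (teeth_A / teeth_B)
= 707 × (10/21)
= 336.7 RPM

336.7 RPM


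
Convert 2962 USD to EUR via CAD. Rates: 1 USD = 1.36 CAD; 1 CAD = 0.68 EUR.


Step 1: 2962 USD × 1.36 = 4028.32 CAD
Step 2: 4028.32 CAD × 0.68 = 2739.26 EUR
Implied rate USD→EUR = 1.36 × 0.68 = 0.9248
= 2739.26 EUR

2739.26 EUR


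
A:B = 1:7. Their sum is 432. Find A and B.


Let A = 1k, B = 7k.
1k + 7k = 432
8k = 432 → k = 432/8 = 54
A = 1×54 = 54, B = 7×54 = 378
= A = 54, B = 378

A = 54, B = 378


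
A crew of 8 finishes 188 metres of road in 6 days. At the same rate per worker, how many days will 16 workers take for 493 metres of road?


Days ∝ work / workers, so d₂ = d₁ × (m₁/m₂) × (w₂/w₁)
Workers factor (inverse): 8/16 = 0.5000
Work factor (direct): 493/188 ≈ 2.6223
d₂ = 6 × 8/16 × 493/188 = (6 × 8 × 493) / (16 × 188) = 23664/3008
≈ 7.87 days

7.87 days


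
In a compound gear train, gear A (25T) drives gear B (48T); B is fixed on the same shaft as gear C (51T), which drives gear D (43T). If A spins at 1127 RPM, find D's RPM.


Stage 1: RPM_B = RPM_A × t_A/t_B = 1127 × 25/48 = 28175/48 ≈ 586.98
B and C share a shaft → RPM_C = RPM_B
Stage 2: RPM_D = RPM_C × t_C/t_D = RPM_A × (t_A×t_C)/(t_B×t_D)
Overall ratio = (25×51)/(48×43) = 1275/2064
RPM_D = 1127 × 1275/2064 = 1436925/2064
≈ 696.18 RPM

696.18 RPM


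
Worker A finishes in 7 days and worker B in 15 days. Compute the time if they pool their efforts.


Rate of A = 1/7 per day
Rate of B = 1/15 per day
Combined rate = 1/7 + 1/15 = 22/105 ≈ 0.2095 per day
Days = 1 / combined rate = 105/22
≈ 4.77 days

4.77 days


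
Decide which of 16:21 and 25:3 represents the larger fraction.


16/21 = 0.7619
25/3 = 8.3333
0.7619 < 8.3333, so 16:21 is less
= 25:3

25:3


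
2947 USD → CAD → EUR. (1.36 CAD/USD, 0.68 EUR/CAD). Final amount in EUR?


Step 1: 2947 USD × 1.36 = 4007.92 CAD
Step 2: 4007.92 CAD × 0.68 = 2725.39 EUR
Implied rate USD→EUR = 1.36 × 0.68 = 0.9248
= 2725.39 EUR

2725.39 EUR


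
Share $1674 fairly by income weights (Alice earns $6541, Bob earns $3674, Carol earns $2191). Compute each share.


Total income = 6541 + 3674 + 2191 = $12406
Alice: $1674 × 6541/12406 = $882.61
Bob: $1674 × 3674/12406 = $495.75
Carol: $1674 × 2191/12406 = $295.64
= Alice: $882.61, Bob: $495.75, Carol: $295.64

Alice: $882.61, Bob: $495.75, Carol: $295.64


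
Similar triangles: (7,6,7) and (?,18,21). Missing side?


Scale factor = 18/6 = 3
Missing side = 7 × 3
= 21.0

21.0


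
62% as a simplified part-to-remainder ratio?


62% means 62 parts out of 100; remainder = 38
Part : remainder = 62:38
GCD = 2
= 31:19

31:19


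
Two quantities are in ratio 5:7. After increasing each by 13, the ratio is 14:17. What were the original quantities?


Let A = 5k, B = 7k.
(5k + 13) / (7k + 13) = 14/17
Cross-multiply: 17(5k + 13) = 14(7k + 13)
85k + 221 = 98k + 182
85k - 98k = 182 - 221
-13k = -39
k = -39/-13 = 3
A = 5×3 = 15, B = 7×3 = 21
= A = 15, B = 21

A = 15, B = 21


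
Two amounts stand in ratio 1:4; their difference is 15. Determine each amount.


Let A = 1k, B = 4k.
4k - 1k = 15
3k = 15 → k = 15/3 = 5
A = 1×5 = 5, B = 4×5 = 20
= A = 5, B = 20

A = 5, B = 20


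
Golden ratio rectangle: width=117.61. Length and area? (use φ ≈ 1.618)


φ = (1 + √5) / 2 ≈ 1.618
Length = width × φ = 117.61 × 1.618 = 190.29298
≈ 190.29
Area = width × length = 117.61 × 190.29298 = 22380.3573778 ≈ 22380.36
= Length: 190.29, Area: 22380.36

Length: 190.29, Area: 22380.36


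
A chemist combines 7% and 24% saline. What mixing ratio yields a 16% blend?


Let x parts of 7% mix with y parts of 24%.
7x + 24y = 16(x + y)
7x + 24y = 16x + 16y
x(7 - 16) = y(16 - 24)
x/y = (24 - 16)/(16 - 7) = 8/9
Simplify: 8:9
= 8:9

8:9


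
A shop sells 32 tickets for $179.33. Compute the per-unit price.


Unit rate = total / quantity
= 179.33 / 32
= $5.60 per unit

$5.60 per unit


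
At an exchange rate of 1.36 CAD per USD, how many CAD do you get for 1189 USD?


Amount × rate = 1189 × 1.36
= 1617.04 CAD

1617.04 CAD


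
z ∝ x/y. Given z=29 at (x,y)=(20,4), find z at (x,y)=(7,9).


z = k·x/y
Solve for k using the known point: k = z·y/x = 29×4/20 = 116/20 = 5.8000
Now evaluate at x=7, y=9:
z = k × 7 / 9 = (116 × 7) / (20 × 9) = 812/180
≈ 4.5111

4.5111


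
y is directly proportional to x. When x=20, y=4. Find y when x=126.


Direct proportion: y/x = constant
k = 4/20 = 0.2000
y₂ = k × 126 = 4 × 126 / 20 = 504/20
= 25.20

25.20


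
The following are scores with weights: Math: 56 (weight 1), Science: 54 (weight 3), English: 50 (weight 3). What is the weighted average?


Numerator = 56×1 + 54×3 + 50×3
= 56 + 162 + 150
= 368
Total weight = 7
Weighted avg = 368/7
= 52.57

52.57


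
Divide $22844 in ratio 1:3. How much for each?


Total parts = 1 + 3 = 4
Part 1: 22844 × 1/4 = 5711.00
Part 2: 22844 × 3/4 = 17133.00
= Part 1: $5711.00, Part 2: $17133.00

Part 1: $5711.00, Part 2: $17133.00


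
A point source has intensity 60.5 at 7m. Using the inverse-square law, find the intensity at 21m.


I₁d₁² = I₂d₂²
I₂ = I₁ × (d₁/d₂)²
= 60.5 × (7/21)²
= 60.5 × 49/441
= 2964.5/441
≈ 6.7222

6.7222


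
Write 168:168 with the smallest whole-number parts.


GCD(168, 168) = 168
168/168 : 168/168
= 1:1

1:1


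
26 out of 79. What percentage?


Percentage = (part / whole) × 100
= (26 / 79) × 100
≈ 32.91%

32.91%


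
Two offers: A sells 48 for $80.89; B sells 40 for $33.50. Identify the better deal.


Deal A: $80.89/48 = $1.6852/unit
Deal B: $33.50/40 = $0.8375/unit
B is cheaper per unit
= Deal B

Deal B


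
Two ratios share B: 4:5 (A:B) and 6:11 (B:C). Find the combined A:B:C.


Match B: multiply A:B by 6 → 24:30
Multiply B:C by 5 → 30:55
Combined: 24:30:55
GCD = 1
= 24:30:55

24:30:55


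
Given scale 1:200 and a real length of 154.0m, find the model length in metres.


Model size = real / scale
= 154.0 / 200
= 0.7700 m

0.7700 m


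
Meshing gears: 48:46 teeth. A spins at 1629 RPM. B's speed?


Gear ratio = 48:46 = 24:23
RPM_B = RPM_A × (teeth_A / teeth_B)
= 1629 × (48/46)
= 1699.8 RPM

1699.8 RPM


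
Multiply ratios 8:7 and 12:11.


Compound ratio = (8×12) : (7×11)
= 96:77
GCD = 1
= 96:77

96:77


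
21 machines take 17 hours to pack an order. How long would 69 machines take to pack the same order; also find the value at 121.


Inverse proportion: x × y = constant
k = 21 × 17 = 357
At x=69: k/69 = 5.17
At x=121: k/121 = 2.95
= 5.17 and 2.95

5.17 and 2.95


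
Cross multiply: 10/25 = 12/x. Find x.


Cross multiply: 10 × x = 25 × 12
10x = 300
x = 300 / 10
= 30.00

30.00


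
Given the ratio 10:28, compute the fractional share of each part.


Total parts = 10 + 28 = 38
First part: 10/38 = 5/19
Second part: 28/38 = 14/19
= 5/19 and 14/19

5/19 and 14/19


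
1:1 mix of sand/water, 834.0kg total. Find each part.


Total parts = 1 + 1 = 2
sand: 834.0 × 1/2 = 417.0kg
water: 834.0 × 1/2 = 417.0kg
= 417.0kg and 417.0kg

417.0kg and 417.0kg


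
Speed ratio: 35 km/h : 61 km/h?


Ratio = 35:61
GCD = 1
Simplified = 35:61
Time ratio (same distance) = 61:35
Speed ratio = 35:61

35:61


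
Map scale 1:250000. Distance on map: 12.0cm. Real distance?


Real distance = map distance × scale
= 12.0cm × 250000
= 3000000 cm = 30000.0 m
= 30.000 km

30.000 km


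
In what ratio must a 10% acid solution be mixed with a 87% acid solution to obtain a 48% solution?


Let x parts of 10% mix with y parts of 87%.
10x + 87y = 48(x + y)
10x + 87y = 48x + 48y
x(10 - 48) = y(48 - 87)
x/y = (87 - 48)/(48 - 10) = 39/38
Simplify: 39:38
= 39:38

39:38


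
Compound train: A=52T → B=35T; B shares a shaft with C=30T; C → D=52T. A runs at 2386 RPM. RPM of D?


Stage 1: RPM_B = RPM_A × t_A/t_B = 2386 × 52/35 = 124072/35 ≈ 3544.91
B and C share a shaft → RPM_C = RPM_B
Stage 2: RPM_D = RPM_C × t_C/t_D = RPM_A × (t_A×t_C)/(t_B×t_D)
Overall ratio = (52×30)/(35×52) = 1560/1820
RPM_D = 2386 × 1560/1820 = 3722160/1820
≈ 2045.14 RPM

2045.14 RPM


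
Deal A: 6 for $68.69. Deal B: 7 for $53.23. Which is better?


Deal A: $68.69/6 = $11.4483/unit
Deal B: $53.23/7 = $7.6043/unit
B is cheaper per unit
= Deal B

Deal B


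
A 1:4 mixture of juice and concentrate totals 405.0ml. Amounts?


Total parts = 1 + 4 = 5
juice: 405.0 × 1/5 = 81.0ml
concentrate: 405.0 × 4/5 = 324.0ml
= 81.0ml and 324.0ml

81.0ml and 324.0ml


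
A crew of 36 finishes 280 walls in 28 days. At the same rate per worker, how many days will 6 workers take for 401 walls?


Days ∝ work / workers, so d₂ = d₁ × (m₁/m₂) × (w₂/w₁)
Workers factor (inverse): 36/6 = 6.0000
Work factor (direct): 401/280 ≈ 1.4321
d₂ = 28 × 36/6 × 401/280 = (28 × 36 × 401) / (6 × 280) = 404208/1680
= 240.60 days

240.60 days


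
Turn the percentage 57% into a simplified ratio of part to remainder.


57% means 57 parts out of 100; remainder = 43
Part : remainder = 57:43
GCD = 1
= 57:43

57:43


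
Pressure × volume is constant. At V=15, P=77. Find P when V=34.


Inverse proportion: x × y = constant
k = 15 × 77 = 1155
y₂ = k / 34 = 1155 / 34
= 33.97

33.97


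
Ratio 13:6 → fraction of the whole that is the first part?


Total parts = 13 + 6 = 19
First part: 13/19 = 13/19
= 13/19

13/19


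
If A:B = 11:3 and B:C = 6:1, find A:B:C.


Match B: multiply A:B by 6 → 66:18
Multiply B:C by 3 → 18:3
Combined: 66:18:3
GCD = 3
= 22:6:1

22:6:1


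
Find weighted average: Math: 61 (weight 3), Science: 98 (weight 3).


Numerator = 61×3 + 98×3
= 183 + 294
= 477
Total weight = 6
Weighted avg = 477/6
= 79.50

79.50


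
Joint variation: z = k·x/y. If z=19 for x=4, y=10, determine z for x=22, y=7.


z = k·x/y
Solve for k using the known point: k = z·y/x = 19×10/4 = 190/4 = 47.5000
Now evaluate at x=22, y=7:
z = k × 22 / 7 = (190 × 22) / (4 × 7) = 4180/28
≈ 149.2857

149.2857


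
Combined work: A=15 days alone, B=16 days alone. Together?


Rate of A = 1/15 per day
Rate of B = 1/16 per day
Combined rate = 1/15 + 1/16 = 31/240 ≈ 0.1292 per day
Days = 1 / combined rate = 240/31
≈ 7.74 days

7.74 days


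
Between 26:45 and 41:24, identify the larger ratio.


26/45 = 0.5778
41/24 = 1.7083
0.5778 < 1.7083, so 26:45 is less
= 41:24

41:24


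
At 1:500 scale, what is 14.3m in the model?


Model size = real / scale
= 14.3 / 500
= 0.0286 m

0.0286 m


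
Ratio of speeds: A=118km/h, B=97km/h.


Ratio = 118:97
GCD = 1
Simplified = 118:97
Time ratio (same distance) = 97:118
Speed ratio = 118:97

118:97


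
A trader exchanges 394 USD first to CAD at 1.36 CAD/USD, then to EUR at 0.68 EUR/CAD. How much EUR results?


Step 1: 394 USD × 1.36 = 535.84 CAD
Step 2: 535.84 CAD × 0.68 = 364.37 EUR
Implied rate USD→EUR = 1.36 × 0.68 = 0.9248
= 364.37 EUR

364.37 EUR


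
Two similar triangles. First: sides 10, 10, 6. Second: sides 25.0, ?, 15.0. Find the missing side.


Scale factor = 25.0/10 = 2.5
Missing side = 10 × 2.5
= 25.0

25.0


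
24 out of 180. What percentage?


Percentage = (part / whole) × 100
= (24 / 180) × 100
≈ 13.33%

13.33%


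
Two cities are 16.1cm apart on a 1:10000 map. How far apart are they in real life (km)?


Real distance = map distance × scale
= 16.1cm × 10000
= 161000 cm = 1610.0 m
= 1.610 km

1.610 km


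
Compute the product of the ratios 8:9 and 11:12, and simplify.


Compound ratio = (8×11) : (9×12)
= 88:108
GCD = 4
= 22:27

22:27


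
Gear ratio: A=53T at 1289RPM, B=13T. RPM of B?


Gear ratio = 53:13 = 53:13
RPM_B = RPM_A × (teeth_A / teeth_B)
= 1289 × (53/13)
= 5255.2 RPM

5255.2 RPM


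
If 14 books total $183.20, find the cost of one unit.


Unit rate = total / quantity
= 183.20 / 14
= $13.09 per unit

$13.09 per unit


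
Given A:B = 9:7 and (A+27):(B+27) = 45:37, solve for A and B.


Let A = 9k, B = 7k.
(9k + 27) / (7k + 27) = 45/37
Cross-multiply: 37(9k + 27) = 45(7k + 27)
333k + 999 = 315k + 1215
333k - 315k = 1215 - 999
18k = 216
k = 216/18 = 12
A = 9×12 = 108, B = 7×12 = 84
= A = 108, B = 84

A = 108, B = 84


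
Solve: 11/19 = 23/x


Cross multiply: 11 × x = 19 × 23
11x = 437
x = 437 / 11
= 39.73

39.73


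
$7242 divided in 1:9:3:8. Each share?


Total parts = 1 + 9 + 3 + 8 = 21
Part 1: 7242 × 1/21 = 344.86
Part 2: 7242 × 9/21 = 3103.71
Part 3: 7242 × 3/21 = 1034.57
Part 4: 7242 × 8/21 = 2758.86
= Part 1: $344.86, Part 2: $3103.71, Part 3: $1034.57, Part 4: $2758.86

Part 1: $344.86, Part 2: $3103.71, Part 3: $1034.57, Part 4: $2758.86


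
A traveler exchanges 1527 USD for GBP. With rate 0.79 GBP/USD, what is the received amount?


Amount × rate = 1527 × 0.79
= 1206.33 GBP

1206.33 GBP


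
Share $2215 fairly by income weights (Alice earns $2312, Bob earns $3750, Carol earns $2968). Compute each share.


Total income = 2312 + 3750 + 2968 = $9030
Alice: $2215 × 2312/9030 = $567.12
Bob: $2215 × 3750/9030 = $919.85
Carol: $2215 × 2968/9030 = $728.03
= Alice: $567.12, Bob: $919.85, Carol: $728.03

Alice: $567.12, Bob: $919.85, Carol: $728.03


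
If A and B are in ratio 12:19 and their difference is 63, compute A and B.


Let A = 12k, B = 19k.
19k - 12k = 63
7k = 63 → k = 63/7 = 9
A = 12×9 = 108, B = 19×9 = 171
= A = 108, B = 171

A = 108, B = 171


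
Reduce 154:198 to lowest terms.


GCD(154, 198) = 22
154/22 : 198/22
= 7:9

7:9


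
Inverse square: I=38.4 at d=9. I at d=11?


I₁d₁² = I₂d₂²
I₂ = I₁ × (d₁/d₂)²
= 38.4 × (9/11)²
= 38.4 × 81/121
= 3110.4/121
≈ 25.7058

25.7058


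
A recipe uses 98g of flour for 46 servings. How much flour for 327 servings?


Direct proportion: y/x = constant
k = 98/46 ≈ 2.1304
y₂ = k × 327 = 98 × 327 / 46 = 32046/46
≈ 696.65

696.65


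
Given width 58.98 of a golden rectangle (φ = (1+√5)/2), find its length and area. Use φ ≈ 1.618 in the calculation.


φ = (1 + √5) / 2 ≈ 1.618
Length = width × φ = 58.98 × 1.618 = 95.42964
≈ 95.43
Area = width × length = 58.98 × 95.42964 = 5628.4401672 ≈ 5628.44
= Length: 95.43, Area: 5628.44

Length: 95.43, Area: 5628.44


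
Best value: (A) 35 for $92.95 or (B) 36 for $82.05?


Deal A: $92.95/35 = $2.6557/unit
Deal B: $82.05/36 = $2.2792/unit
B is cheaper per unit
= Deal B

Deal B


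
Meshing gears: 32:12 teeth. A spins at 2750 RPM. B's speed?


Gear ratio = 32:12 = 8:3
RPM_B = RPM_A × (teeth_A / teeth_B)
= 2750 × (32/12)
= 7333.3 RPM

7333.3 RPM


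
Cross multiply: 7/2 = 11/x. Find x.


Cross multiply: 7 × x = 2 × 11
7x = 22
x = 22 / 7
= 3.14

3.14


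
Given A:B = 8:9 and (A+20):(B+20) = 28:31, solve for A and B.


Let A = 8k, B = 9k.
(8k + 20) / (9k + 20) = 28/31
Cross-multiply: 31(8k + 20) = 28(9k + 20)
248k + 620 = 252k + 560
248k - 252k = 560 - 620
-4k = -60
k = -60/-4 = 15
A = 8×15 = 120, B = 9×15 = 135
= A = 120, B = 135

A = 120, B = 135


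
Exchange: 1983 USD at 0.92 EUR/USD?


Amount × rate = 1983 × 0.92
= 1824.36 EUR

1824.36 EUR


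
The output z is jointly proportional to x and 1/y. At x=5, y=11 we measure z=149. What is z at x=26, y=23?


z = k·x/y
Solve for k using the known point: k = z·y/x = 149×11/5 = 1639/5 = 327.8000
Now evaluate at x=26, y=23:
z = k × 26 / 23 = (1639 × 26) / (5 × 23) = 42614/115
≈ 370.5565

370.5565


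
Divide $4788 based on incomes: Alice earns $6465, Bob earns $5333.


Total income = 6465 + 5333 = $11798
Alice: $4788 × 6465/11798 = $2623.70
Bob: $4788 × 5333/11798 = $2164.30
= Alice: $2623.70, Bob: $2164.30

Alice: $2623.70, Bob: $2164.30


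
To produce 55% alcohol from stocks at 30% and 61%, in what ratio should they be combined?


Let x parts of 30% mix with y parts of 61%.
30x + 61y = 55(x + y)
30x + 61y = 55x + 55y
x(30 - 55) = y(55 - 61)
x/y = (61 - 55)/(55 - 30) = 6/25
Simplify: 6:25
= 6:25

6:25


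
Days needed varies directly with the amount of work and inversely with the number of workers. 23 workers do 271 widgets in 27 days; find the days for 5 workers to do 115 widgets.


Days ∝ work / workers, so d₂ = d₁ × (m₁/m₂) × (w₂/w₁)
Workers factor (inverse): 23/5 = 4.6000
Work factor (direct): 115/271 ≈ 0.4244
d₂ = 27 × 23/5 × 115/271 = (27 × 23 × 115) / (5 × 271) = 71415/1355
≈ 52.70 days

52.70 days


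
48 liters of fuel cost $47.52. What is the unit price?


Unit rate = total / quantity
= 47.52 / 48
= $0.99 per unit

$0.99 per unit


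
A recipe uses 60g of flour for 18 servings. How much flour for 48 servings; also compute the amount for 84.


Direct proportion: y/x = constant
k = 60/18 ≈ 3.3333
y at x=48: k × 48 = 60 × 48 / 18 = 2880/18 = 160.00
y at x=84: k × 84 = 60 × 84 / 18 = 5040/18 = 280.00
= 160.00 and 280.00

160.00 and 280.00


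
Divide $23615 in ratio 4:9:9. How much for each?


Total parts = 4 + 9 + 9 = 22
Part 1: 23615 × 4/22 = 4293.64
Part 2: 23615 × 9/22 = 9660.68
Part 3: 23615 × 9/22 = 9660.68
= Part 1: $4293.64, Part 2: $9660.68, Part 3: $9660.68

Part 1: $4293.64, Part 2: $9660.68, Part 3: $9660.68


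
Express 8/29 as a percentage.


Percentage = (part / whole) × 100
= (8 / 29) × 100
≈ 27.59%

27.59%


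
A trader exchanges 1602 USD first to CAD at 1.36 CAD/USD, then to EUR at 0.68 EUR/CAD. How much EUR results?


Step 1: 1602 USD × 1.36 = 2178.72 CAD
Step 2: 2178.72 CAD × 0.68 = 1481.53 EUR
Implied rate USD→EUR = 1.36 × 0.68 = 0.9248
= 1481.53 EUR

1481.53 EUR


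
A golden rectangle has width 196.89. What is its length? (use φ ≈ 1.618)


φ = (1 + √5) / 2 ≈ 1.618
Length = width × φ = 196.89 × 1.618 = 318.56802
≈ 318.57

318.57


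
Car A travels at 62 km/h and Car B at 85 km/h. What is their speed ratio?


Ratio = 62:85
GCD = 1
Simplified = 62:85
Time ratio (same distance) = 85:62
Speed ratio = 62:85

62:85


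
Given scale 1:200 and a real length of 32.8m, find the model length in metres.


Model size = real / scale
= 32.8 / 200
= 0.1640 m

0.1640 m


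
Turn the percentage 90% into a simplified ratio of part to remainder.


90% means 90 parts out of 100; remainder = 10
Part : remainder = 90:10
GCD = 10
= 9:1

9:1


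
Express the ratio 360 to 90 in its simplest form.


GCD(360, 90) = 90
360/90 : 90/90
= 4:1

4:1


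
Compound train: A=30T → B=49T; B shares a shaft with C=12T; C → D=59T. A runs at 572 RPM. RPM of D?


Stage 1: RPM_B = RPM_A × t_A/t_B = 572 × 30/49 = 17160/49 ≈ 350.20
B and C share a shaft → RPM_C = RPM_B
Stage 2: RPM_D = RPM_C × t_C/t_D = RPM_A × (t_A×t_C)/(t_B×t_D)
Overall ratio = (30×12)/(49×59) = 360/2891
RPM_D = 572 × 360/2891 = 205920/2891
≈ 71.23 RPM

71.23 RPM


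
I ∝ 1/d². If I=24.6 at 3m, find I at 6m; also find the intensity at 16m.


I₁d₁² = I₂d₂²
I at 6m = 24.6 × (3/6)² = 24.6 × 9/36 = 221.4/36 = 6.1500
I at 16m = 24.6 × (3/16)² = 24.6 × 9/256 = 221.4/256 ≈ 0.8648
= 6.1500 and 0.8648

6.1500 and 0.8648
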